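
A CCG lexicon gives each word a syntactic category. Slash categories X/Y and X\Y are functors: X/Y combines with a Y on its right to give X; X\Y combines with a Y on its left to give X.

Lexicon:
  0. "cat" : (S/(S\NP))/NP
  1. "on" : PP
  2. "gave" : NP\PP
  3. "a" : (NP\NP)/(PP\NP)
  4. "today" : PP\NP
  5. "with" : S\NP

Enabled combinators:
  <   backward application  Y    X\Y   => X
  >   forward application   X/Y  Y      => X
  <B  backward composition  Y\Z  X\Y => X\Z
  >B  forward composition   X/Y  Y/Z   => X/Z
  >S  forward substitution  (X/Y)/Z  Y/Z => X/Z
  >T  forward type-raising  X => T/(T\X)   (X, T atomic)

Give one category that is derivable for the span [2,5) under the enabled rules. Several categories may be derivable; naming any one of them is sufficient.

[0,6] S   >
  [0,5] S/(S\NP)   >
    [0,1] "cat" : (S/(S\NP))/NP
    [1,5] NP   <
      [1,2] "on" : PP
      [2,5] NP\PP   <B
        [2,3] "gave" : NP\PP
        [3,5] NP\NP   >
          [3,4] "a" : (NP\NP)/(PP\NP)
          [4,5] "today" : PP\NP
  [5,6] "with" : S\NP

NP\PP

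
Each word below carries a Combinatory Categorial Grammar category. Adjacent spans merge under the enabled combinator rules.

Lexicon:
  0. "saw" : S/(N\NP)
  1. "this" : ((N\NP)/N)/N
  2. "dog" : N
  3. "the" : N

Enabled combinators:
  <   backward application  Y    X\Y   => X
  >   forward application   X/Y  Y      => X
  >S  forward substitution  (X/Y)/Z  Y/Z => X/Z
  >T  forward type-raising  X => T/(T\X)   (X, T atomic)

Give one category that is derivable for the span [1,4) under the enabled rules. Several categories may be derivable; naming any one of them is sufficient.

[0,4] S   >
  [0,1] "saw" : S/(N\NP)
  [1,4] N\NP   >
    [1,3] (N\NP)/N   >
      [1,2] "this" : ((N\NP)/N)/N
      [2,3] "dog" : N
    [3,4] "the" : N

N\NP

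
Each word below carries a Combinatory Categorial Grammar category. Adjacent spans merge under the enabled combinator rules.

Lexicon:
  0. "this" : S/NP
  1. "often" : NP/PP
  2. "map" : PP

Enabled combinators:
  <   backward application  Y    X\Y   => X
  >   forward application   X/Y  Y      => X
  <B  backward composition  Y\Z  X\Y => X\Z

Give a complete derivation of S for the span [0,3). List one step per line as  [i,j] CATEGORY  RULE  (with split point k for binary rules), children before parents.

[0,3] S   >
  [0,1] "this" : S/NP
  [1,3] NP   >
    [1,2] "often" : NP/PP
    [2,3] "map" : PP

[0,1] S/NP  lex  "this"
[1,2] NP/PP  lex  "often"
[2,3] PP  lex  "map"
[1,3] NP  >  k=2
[0,3] S  >  k=1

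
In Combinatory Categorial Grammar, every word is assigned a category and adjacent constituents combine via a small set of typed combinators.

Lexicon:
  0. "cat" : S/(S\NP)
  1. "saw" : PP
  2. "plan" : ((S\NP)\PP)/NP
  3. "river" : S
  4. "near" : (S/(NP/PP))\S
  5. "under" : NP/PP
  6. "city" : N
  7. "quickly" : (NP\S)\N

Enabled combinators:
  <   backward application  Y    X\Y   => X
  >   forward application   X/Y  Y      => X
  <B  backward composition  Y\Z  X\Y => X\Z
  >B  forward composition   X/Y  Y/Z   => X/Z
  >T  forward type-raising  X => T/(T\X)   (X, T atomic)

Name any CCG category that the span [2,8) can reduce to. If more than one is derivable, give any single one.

(S\NP)\PP

[0,8] S   >
  [0,1] "cat" : S/(S\NP)
  [1,8] S\NP   <
    [1,2] "saw" : PP
    [2,8] (S\NP)\PP   >
      [2,3] "plan" : ((S\NP)\PP)/NP
      [3,8] NP   <
        [3,6] S   >
          [3,5] S/(NP/PP)   <
            [3,4] "river" : S
            [4,5] "near" : (S/(NP/PP))\S
          [5,6] "under" : NP/PP
        [6,8] NP\S   <
          [6,7] "city" : N
          [7,8] "quickly" : (NP\S)\N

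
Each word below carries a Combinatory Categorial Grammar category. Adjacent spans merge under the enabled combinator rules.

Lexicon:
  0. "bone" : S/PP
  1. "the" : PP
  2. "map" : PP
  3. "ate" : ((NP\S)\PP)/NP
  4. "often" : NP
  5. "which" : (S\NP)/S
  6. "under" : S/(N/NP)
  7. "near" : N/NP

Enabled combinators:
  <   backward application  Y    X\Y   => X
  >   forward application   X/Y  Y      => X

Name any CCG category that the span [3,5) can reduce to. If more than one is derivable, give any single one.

(NP\S)\PP

[0,8] S   <
  [0,5] NP   <
    [0,2] S   >
      [0,1] "bone" : S/PP
      [1,2] "the" : PP
    [2,5] NP\S   <
      [2,3] "map" : PP
      [3,5] (NP\S)\PP   >
        [3,4] "ate" : ((NP\S)\PP)/NP
        [4,5] "often" : NP
  [5,8] S\NP   >
    [5,6] "which" : (S\NP)/S
    [6,8] S   >
      [6,7] "under" : S/(N/NP)
      [7,8] "near" : N/NP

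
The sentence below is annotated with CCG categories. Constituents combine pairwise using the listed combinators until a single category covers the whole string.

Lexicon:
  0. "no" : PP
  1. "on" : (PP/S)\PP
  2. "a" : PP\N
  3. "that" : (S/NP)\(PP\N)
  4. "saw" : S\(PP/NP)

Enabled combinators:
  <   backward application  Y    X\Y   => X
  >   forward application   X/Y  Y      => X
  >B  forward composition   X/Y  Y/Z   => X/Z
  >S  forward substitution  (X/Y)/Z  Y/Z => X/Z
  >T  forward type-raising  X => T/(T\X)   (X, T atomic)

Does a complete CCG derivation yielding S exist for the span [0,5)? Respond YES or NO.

YES

[0,5] S   <
  [0,4] PP/NP   >B
    [0,2] PP/S   <
      [0,1] "no" : PP
      [1,2] "on" : (PP/S)\PP
    [2,4] S/NP   <
      [2,3] "a" : PP\N
      [3,4] "that" : (S/NP)\(PP\N)
  [4,5] "saw" : S\(PP/NP)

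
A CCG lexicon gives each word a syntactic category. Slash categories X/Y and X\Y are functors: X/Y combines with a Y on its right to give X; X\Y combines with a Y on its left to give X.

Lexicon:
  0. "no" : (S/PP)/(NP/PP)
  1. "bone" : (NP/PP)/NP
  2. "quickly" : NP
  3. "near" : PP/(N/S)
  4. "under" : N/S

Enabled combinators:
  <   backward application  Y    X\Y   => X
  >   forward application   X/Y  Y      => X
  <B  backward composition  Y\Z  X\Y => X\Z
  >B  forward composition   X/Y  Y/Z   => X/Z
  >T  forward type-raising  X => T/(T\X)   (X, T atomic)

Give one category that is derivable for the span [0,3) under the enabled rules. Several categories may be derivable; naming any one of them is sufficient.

[0,5] S   >
  [0,3] S/PP   >
    [0,1] "no" : (S/PP)/(NP/PP)
    [1,3] NP/PP   >
      [1,2] "bone" : (NP/PP)/NP
      [2,3] "quickly" : NP
  [3,5] PP   >
    [3,4] "near" : PP/(N/S)
    [4,5] "under" : N/S

S/PP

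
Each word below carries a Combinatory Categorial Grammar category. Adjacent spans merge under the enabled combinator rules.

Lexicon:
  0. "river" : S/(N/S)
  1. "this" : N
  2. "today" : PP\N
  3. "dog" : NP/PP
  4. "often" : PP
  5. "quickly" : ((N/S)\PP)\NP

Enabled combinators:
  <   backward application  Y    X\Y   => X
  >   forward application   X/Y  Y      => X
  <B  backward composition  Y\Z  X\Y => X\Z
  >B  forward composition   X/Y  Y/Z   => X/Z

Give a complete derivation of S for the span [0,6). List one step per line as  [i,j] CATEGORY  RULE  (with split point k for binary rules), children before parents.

[0,6] S   >
  [0,1] "river" : S/(N/S)
  [1,6] N/S   <
    [1,3] PP   <
      [1,2] "this" : N
      [2,3] "today" : PP\N
    [3,6] (N/S)\PP   <
      [3,5] NP   >
        [3,4] "dog" : NP/PP
        [4,5] "often" : PP
      [5,6] "quickly" : ((N/S)\PP)\NP

[0,1] S/(N/S)  lex  "river"
[1,2] N  lex  "this"
[2,3] PP\N  lex  "today"
[1,3] PP  <  k=2
[3,4] NP/PP  lex  "dog"
[4,5] PP  lex  "often"
[3,5] NP  >  k=4
[5,6] ((N/S)\PP)\NP  lex  "quickly"
[3,6] (N/S)\PP  <  k=5
[1,6] N/S  <  k=3
[0,6] S  >  k=1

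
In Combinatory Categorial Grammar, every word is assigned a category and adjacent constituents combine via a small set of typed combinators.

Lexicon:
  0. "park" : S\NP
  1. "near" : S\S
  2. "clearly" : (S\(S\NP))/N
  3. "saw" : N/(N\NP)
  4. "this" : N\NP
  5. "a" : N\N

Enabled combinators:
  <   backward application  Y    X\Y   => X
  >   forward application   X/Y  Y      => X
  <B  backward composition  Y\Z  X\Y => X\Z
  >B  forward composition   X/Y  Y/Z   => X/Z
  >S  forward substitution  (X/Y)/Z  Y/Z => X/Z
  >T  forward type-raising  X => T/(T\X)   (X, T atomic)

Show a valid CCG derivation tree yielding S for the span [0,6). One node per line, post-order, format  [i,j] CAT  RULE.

[0,1] S\NP  lex  "park"
[1,2] S\S  lex  "near"
[0,2] S\NP  <B  k=1
[2,3] (S\(S\NP))/N  lex  "clearly"
[3,4] N/(N\NP)  lex  "saw"
[4,5] N\NP  lex  "this"
[5,6] N\N  lex  "a"
[4,6] N\NP  <B  k=5
[3,6] N  >  k=4
[2,6] S\(S\NP)  >  k=3
[0,6] S  <  k=2

[0,6] S   <
  [0,2] S\NP   <B
    [0,1] "park" : S\NP
    [1,2] "near" : S\S
  [2,6] S\(S\NP)   >
    [2,3] "clearly" : (S\(S\NP))/N
    [3,6] N   >
      [3,4] "saw" : N/(N\NP)
      [4,6] N\NP   <B
        [4,5] "this" : N\NP
        [5,6] "a" : N\N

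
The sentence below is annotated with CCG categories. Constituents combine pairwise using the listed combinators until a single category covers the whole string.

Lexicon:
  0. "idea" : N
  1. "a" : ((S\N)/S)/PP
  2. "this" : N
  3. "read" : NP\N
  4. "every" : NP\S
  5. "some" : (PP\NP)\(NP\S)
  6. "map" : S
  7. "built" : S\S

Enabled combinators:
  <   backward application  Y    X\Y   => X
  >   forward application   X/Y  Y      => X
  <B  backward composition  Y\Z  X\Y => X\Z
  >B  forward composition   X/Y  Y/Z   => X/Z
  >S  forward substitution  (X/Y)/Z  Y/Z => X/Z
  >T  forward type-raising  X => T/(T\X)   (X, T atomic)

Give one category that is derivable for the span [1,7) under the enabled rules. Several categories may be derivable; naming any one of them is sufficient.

S\N

[0,8] S   >
  [0,1] S/(S\N)   >T
    [0,1] "idea" : N
  [1,8] S\N   <B
    [1,7] S\N   >
      [1,6] (S\N)/S   >
        [1,2] "a" : ((S\N)/S)/PP
        [2,6] PP   <
          [2,4] NP   >
            [2,3] NP/(NP\N)   >T
              [2,3] "this" : N
            [3,4] "read" : NP\N
          [4,6] PP\NP   <
            [4,5] "every" : NP\S
            [5,6] "some" : (PP\NP)\(NP\S)
      [6,7] "map" : S
    [7,8] "built" : S\S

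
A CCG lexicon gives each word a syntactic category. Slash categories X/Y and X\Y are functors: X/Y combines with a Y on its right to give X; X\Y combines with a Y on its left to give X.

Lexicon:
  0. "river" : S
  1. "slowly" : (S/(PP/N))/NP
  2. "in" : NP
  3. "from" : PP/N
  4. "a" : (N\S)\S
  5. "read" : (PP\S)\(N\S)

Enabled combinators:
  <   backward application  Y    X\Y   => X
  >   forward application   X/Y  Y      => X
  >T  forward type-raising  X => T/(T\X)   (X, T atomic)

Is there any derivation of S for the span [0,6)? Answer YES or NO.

NO

S (S/(PP/N))/NP NP PP/N (N\S)\S (PP\S)\(N\S)
CKY chart[0,6] = {N/(N\PP), NP/(NP\PP), PP, PP/(PP\PP), S/(S\PP)}; S ∉ chart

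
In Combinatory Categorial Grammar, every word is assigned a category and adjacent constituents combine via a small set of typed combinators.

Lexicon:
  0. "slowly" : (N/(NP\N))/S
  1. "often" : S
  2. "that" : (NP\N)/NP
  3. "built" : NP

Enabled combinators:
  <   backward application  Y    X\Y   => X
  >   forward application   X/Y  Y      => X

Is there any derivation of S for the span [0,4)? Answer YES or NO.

(N/(NP\N))/S S (NP\N)/NP NP
CKY chart[0,4] = {N}; S ∉ chart

NO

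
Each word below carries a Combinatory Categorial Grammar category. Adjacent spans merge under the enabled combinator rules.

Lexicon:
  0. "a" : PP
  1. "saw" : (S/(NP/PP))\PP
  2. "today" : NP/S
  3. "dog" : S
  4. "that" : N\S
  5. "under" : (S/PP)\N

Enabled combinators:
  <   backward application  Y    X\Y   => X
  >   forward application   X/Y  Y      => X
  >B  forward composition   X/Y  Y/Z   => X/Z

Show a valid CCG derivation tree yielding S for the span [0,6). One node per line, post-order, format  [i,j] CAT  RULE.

[0,6] S   >
  [0,2] S/(NP/PP)   <
    [0,1] "a" : PP
    [1,2] "saw" : (S/(NP/PP))\PP
  [2,6] NP/PP   >B
    [2,3] "today" : NP/S
    [3,6] S/PP   <
      [3,5] N   <
        [3,4] "dog" : S
        [4,5] "that" : N\S
      [5,6] "under" : (S/PP)\N

[0,1] PP  lex  "a"
[1,2] (S/(NP/PP))\PP  lex  "saw"
[0,2] S/(NP/PP)  <  k=1
[2,3] NP/S  lex  "today"
[3,4] S  lex  "dog"
[4,5] N\S  lex  "that"
[3,5] N  <  k=4
[5,6] (S/PP)\N  lex  "under"
[3,6] S/PP  <  k=5
[2,6] NP/PP  >B  k=3
[0,6] S  >  k=2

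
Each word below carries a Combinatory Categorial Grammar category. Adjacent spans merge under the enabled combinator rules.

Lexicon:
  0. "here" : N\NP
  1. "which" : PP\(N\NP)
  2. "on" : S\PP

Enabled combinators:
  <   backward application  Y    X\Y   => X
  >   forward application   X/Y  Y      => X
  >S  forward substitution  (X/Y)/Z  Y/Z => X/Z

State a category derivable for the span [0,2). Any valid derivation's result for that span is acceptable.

PP

[0,3] S   <
  [0,2] PP   <
    [0,1] "here" : N\NP
    [1,2] "which" : PP\(N\NP)
  [2,3] "on" : S\PP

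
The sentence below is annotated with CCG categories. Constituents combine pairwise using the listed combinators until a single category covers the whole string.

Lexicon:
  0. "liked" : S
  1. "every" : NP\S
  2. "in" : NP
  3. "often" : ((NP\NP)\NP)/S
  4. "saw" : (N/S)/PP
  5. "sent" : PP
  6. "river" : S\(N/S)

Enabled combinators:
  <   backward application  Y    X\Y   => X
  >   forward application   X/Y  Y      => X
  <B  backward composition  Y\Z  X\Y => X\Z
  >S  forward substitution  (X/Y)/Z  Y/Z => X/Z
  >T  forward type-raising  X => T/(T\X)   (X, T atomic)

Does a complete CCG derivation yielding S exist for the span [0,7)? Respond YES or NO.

S NP\S NP ((NP\NP)\NP)/S (N/S)/PP PP S\(N/S)
CKY chart[0,7] = {N/(N\NP), NP, NP/(NP\NP), PP/(PP\NP), S/(S\NP)}; S ∉ chart

NO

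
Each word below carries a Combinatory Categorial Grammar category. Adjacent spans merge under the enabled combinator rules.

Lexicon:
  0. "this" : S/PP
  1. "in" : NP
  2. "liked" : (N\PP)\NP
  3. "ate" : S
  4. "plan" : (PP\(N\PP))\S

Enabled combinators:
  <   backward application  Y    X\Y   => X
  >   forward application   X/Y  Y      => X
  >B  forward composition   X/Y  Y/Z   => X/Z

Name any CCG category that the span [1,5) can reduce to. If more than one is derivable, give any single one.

PP

[0,5] S   >
  [0,1] "this" : S/PP
  [1,5] PP   <
    [1,3] N\PP   <
      [1,2] "in" : NP
      [2,3] "liked" : (N\PP)\NP
    [3,5] PP\(N\PP)   <
      [3,4] "ate" : S
      [4,5] "plan" : (PP\(N\PP))\S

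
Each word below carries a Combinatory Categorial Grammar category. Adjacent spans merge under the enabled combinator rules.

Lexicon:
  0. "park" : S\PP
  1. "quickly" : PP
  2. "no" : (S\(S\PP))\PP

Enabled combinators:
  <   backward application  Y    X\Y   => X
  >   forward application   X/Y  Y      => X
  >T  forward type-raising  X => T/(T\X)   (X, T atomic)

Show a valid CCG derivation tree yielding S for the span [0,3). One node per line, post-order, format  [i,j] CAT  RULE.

[0,3] S   <
  [0,1] "park" : S\PP
  [1,3] S\(S\PP)   <
    [1,2] "quickly" : PP
    [2,3] "no" : (S\(S\PP))\PP

[0,1] S\PP  lex  "park"
[1,2] PP  lex  "quickly"
[2,3] (S\(S\PP))\PP  lex  "no"
[1,3] S\(S\PP)  <  k=2
[0,3] S  <  k=1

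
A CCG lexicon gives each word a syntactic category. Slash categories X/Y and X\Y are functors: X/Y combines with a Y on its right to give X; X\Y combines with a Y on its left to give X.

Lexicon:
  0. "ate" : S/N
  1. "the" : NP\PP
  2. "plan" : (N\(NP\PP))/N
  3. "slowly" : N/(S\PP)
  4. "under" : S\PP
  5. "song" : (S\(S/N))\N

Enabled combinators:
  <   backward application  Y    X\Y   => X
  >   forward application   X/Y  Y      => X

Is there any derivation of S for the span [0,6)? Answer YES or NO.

[0,6] S   <
  [0,1] "ate" : S/N
  [1,6] S\(S/N)   <
    [1,5] N   <
      [1,2] "the" : NP\PP
      [2,5] N\(NP\PP)   >
        [2,3] "plan" : (N\(NP\PP))/N
        [3,5] N   >
          [3,4] "slowly" : N/(S\PP)
          [4,5] "under" : S\PP
    [5,6] "song" : (S\(S/N))\N

YES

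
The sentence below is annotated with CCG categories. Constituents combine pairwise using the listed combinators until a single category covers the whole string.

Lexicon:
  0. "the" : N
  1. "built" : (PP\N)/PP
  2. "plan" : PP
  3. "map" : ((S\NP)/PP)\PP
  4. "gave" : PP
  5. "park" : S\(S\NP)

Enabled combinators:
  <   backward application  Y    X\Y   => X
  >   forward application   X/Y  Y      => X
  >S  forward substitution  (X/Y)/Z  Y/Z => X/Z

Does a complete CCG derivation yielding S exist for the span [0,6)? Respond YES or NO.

YES

[0,6] S   <
  [0,5] S\NP   >
    [0,4] (S\NP)/PP   <
      [0,3] PP   <
        [0,1] "the" : N
        [1,3] PP\N   >
          [1,2] "built" : (PP\N)/PP
          [2,3] "plan" : PP
      [3,4] "map" : ((S\NP)/PP)\PP
    [4,5] "gave" : PP
  [5,6] "park" : S\(S\NP)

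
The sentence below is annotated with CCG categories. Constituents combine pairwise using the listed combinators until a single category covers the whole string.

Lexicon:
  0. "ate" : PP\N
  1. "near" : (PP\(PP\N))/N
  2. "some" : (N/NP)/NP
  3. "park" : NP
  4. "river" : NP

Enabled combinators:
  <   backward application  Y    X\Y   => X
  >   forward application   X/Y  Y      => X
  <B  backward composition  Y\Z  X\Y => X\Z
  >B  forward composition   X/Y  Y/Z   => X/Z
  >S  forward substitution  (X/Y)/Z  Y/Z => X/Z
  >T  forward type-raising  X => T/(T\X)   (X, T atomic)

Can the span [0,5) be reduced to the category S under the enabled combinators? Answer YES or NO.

PP\N (PP\(PP\N))/N (N/NP)/NP NP NP
CKY chart[0,5] = {N/(N\PP), NP/(NP\PP), PP, PP/(PP\PP), S/(S\PP)}; S ∉ chart

NO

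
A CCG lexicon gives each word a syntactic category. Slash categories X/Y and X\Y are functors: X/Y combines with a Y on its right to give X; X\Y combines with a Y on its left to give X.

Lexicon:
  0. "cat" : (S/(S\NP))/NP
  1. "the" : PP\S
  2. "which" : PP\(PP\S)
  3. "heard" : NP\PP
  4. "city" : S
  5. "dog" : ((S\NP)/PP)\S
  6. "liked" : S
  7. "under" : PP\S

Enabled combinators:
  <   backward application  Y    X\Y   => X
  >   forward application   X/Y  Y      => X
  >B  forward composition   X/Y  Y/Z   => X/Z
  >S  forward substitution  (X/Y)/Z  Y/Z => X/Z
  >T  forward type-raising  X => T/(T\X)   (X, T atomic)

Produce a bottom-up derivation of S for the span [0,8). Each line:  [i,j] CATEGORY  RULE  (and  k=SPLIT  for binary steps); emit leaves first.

[0,1] (S/(S\NP))/NP  lex  "cat"
[1,2] PP\S  lex  "the"
[2,3] PP\(PP\S)  lex  "which"
[1,3] PP  <  k=2
[3,4] NP\PP  lex  "heard"
[1,4] NP  <  k=3
[0,4] S/(S\NP)  >  k=1
[4,5] S  lex  "city"
[5,6] ((S\NP)/PP)\S  lex  "dog"
[4,6] (S\NP)/PP  <  k=5
[6,7] S  lex  "liked"
[7,8] PP\S  lex  "under"
[6,8] PP  <  k=7
[4,8] S\NP  >  k=6
[0,8] S  >  k=4

[0,8] S   >
  [0,4] S/(S\NP)   >
    [0,1] "cat" : (S/(S\NP))/NP
    [1,4] NP   <
      [1,3] PP   <
        [1,2] "the" : PP\S
        [2,3] "which" : PP\(PP\S)
      [3,4] "heard" : NP\PP
  [4,8] S\NP   >
    [4,6] (S\NP)/PP   <
      [4,5] "city" : S
      [5,6] "dog" : ((S\NP)/PP)\S
    [6,8] PP   <
      [6,7] "liked" : S
      [7,8] "under" : PP\S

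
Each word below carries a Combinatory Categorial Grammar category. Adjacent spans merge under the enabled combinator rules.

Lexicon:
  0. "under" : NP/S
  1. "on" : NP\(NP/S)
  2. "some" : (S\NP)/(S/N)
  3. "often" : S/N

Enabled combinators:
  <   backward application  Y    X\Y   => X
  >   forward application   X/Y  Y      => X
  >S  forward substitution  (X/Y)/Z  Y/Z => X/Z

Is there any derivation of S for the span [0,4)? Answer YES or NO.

[0,4] S   <
  [0,2] NP   <
    [0,1] "under" : NP/S
    [1,2] "on" : NP\(NP/S)
  [2,4] S\NP   >
    [2,3] "some" : (S\NP)/(S/N)
    [3,4] "often" : S/N

YES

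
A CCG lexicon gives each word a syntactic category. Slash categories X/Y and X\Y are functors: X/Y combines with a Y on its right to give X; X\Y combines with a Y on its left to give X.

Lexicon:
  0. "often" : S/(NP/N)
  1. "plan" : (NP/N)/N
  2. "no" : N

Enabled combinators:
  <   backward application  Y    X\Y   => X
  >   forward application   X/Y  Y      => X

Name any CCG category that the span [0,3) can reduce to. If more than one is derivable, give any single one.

S

[0,3] S   >
  [0,1] "often" : S/(NP/N)
  [1,3] NP/N   >
    [1,2] "plan" : (NP/N)/N
    [2,3] "no" : N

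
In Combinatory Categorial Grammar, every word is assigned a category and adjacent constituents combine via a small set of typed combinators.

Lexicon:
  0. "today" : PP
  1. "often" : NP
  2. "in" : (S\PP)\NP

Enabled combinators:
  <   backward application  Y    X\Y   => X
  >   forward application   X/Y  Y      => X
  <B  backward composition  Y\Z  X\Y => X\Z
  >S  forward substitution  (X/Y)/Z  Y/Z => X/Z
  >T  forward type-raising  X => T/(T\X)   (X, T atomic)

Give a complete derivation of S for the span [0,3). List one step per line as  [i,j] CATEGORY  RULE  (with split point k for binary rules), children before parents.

[0,1] PP  lex  "today"
[0,1] S/(S\PP)  >T
[1,2] NP  lex  "often"
[2,3] (S\PP)\NP  lex  "in"
[1,3] S\PP  <  k=2
[0,3] S  >  k=1

[0,3] S   >
  [0,1] S/(S\PP)   >T
    [0,1] "today" : PP
  [1,3] S\PP   <
    [1,2] "often" : NP
    [2,3] "in" : (S\PP)\NP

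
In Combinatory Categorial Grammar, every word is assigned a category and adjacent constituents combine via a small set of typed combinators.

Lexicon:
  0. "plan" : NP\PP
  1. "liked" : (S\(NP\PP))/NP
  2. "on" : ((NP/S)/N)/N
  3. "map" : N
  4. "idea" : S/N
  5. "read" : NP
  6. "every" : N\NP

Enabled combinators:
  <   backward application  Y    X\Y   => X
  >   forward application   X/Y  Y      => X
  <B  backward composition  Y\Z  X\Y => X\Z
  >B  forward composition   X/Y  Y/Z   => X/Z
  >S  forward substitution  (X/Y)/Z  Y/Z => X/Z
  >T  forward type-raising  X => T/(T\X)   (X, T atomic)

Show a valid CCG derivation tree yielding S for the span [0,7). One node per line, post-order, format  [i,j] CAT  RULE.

[0,7] S   <
  [0,1] "plan" : NP\PP
  [1,7] S\(NP\PP)   >
    [1,2] "liked" : (S\(NP\PP))/NP
    [2,7] NP   >
      [2,5] NP/N   >S
        [2,4] (NP/S)/N   >
          [2,3] "on" : ((NP/S)/N)/N
          [3,4] "map" : N
        [4,5] "idea" : S/N
      [5,7] N   <
        [5,6] "read" : NP
        [6,7] "every" : N\NP

[0,1] NP\PP  lex  "plan"
[1,2] (S\(NP\PP))/NP  lex  "liked"
[2,3] ((NP/S)/N)/N  lex  "on"
[3,4] N  lex  "map"
[2,4] (NP/S)/N  >  k=3
[4,5] S/N  lex  "idea"
[2,5] NP/N  >S  k=4
[5,6] NP  lex  "read"
[6,7] N\NP  lex  "every"
[5,7] N  <  k=6
[2,7] NP  >  k=5
[1,7] S\(NP\PP)  >  k=2
[0,7] S  <  k=1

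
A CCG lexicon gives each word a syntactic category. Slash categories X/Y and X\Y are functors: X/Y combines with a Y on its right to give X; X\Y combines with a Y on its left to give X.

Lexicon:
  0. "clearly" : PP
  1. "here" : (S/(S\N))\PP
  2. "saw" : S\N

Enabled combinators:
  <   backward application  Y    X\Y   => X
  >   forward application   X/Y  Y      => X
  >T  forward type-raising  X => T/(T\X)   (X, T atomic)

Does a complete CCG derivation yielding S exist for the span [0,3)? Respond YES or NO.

[0,3] S   >
  [0,2] S/(S\N)   <
    [0,1] "clearly" : PP
    [1,2] "here" : (S/(S\N))\PP
  [2,3] "saw" : S\N

YES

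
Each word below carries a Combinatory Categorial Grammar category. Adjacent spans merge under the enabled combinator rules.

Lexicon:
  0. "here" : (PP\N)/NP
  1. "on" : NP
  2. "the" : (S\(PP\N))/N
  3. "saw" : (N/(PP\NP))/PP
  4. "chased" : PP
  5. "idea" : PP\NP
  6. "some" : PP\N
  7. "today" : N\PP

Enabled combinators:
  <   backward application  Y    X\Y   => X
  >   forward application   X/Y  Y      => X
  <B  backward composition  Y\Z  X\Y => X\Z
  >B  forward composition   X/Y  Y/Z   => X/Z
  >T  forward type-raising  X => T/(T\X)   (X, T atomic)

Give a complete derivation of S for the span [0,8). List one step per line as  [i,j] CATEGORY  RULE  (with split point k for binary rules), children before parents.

[0,8] S   <
  [0,2] PP\N   >
    [0,1] "here" : (PP\N)/NP
    [1,2] "on" : NP
  [2,8] S\(PP\N)   >
    [2,3] "the" : (S\(PP\N))/N
    [3,8] N   <
      [3,7] PP   <
        [3,6] N   >
          [3,5] N/(PP\NP)   >
            [3,4] "saw" : (N/(PP\NP))/PP
            [4,5] "chased" : PP
          [5,6] "idea" : PP\NP
        [6,7] "some" : PP\N
      [7,8] "today" : N\PP

[0,1] (PP\N)/NP  lex  "here"
[1,2] NP  lex  "on"
[0,2] PP\N  >  k=1
[2,3] (S\(PP\N))/N  lex  "the"
[3,4] (N/(PP\NP))/PP  lex  "saw"
[4,5] PP  lex  "chased"
[3,5] N/(PP\NP)  >  k=4
[5,6] PP\NP  lex  "idea"
[3,6] N  >  k=5
[6,7] PP\N  lex  "some"
[3,7] PP  <  k=6
[7,8] N\PP  lex  "today"
[3,8] N  <  k=7
[2,8] S\(PP\N)  >  k=3
[0,8] S  <  k=2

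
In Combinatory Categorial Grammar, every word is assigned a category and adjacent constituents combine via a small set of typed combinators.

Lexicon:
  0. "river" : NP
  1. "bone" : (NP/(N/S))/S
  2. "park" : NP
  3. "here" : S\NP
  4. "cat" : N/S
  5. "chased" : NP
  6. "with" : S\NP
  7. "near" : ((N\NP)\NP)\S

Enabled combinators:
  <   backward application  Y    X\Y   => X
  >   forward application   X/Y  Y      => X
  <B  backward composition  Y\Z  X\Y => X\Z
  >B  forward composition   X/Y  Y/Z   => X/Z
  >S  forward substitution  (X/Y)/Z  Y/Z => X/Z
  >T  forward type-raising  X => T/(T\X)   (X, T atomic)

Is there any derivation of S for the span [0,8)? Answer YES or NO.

NO

NP (NP/(N/S))/S NP S\NP N/S NP S\NP ((N\NP)\NP)\S
CKY chart[0,8] = {N, N/(N\N), NP/(NP\N), PP/(PP\N), S/(S\N)}; S ∉ chart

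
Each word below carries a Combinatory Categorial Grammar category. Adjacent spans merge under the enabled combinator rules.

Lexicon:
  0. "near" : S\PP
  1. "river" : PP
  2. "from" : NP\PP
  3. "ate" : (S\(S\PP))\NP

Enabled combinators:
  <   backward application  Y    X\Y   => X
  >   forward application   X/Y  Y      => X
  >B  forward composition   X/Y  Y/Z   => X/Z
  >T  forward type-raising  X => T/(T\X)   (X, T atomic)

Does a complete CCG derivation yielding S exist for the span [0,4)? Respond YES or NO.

YES

[0,4] S   <
  [0,1] "near" : S\PP
  [1,4] S\(S\PP)   <
    [1,3] NP   >
      [1,2] NP/(NP\PP)   >T
        [1,2] "river" : PP
      [2,3] "from" : NP\PP
    [3,4] "ate" : (S\(S\PP))\NP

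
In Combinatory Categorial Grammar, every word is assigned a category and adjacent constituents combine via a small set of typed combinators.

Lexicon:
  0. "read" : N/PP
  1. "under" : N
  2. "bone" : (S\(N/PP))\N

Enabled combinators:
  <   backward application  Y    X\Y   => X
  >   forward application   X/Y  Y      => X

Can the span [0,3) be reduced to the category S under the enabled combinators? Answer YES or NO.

YES

[0,3] S   <
  [0,1] "read" : N/PP
  [1,3] S\(N/PP)   <
    [1,2] "under" : N
    [2,3] "bone" : (S\(N/PP))\N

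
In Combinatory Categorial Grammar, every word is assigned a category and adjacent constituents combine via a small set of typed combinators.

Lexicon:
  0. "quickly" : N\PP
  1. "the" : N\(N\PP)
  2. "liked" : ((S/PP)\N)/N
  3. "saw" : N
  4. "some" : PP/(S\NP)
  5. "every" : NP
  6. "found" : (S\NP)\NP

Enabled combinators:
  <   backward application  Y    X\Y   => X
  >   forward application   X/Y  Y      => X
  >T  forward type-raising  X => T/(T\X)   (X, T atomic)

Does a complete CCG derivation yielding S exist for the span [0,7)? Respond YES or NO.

[0,7] S   >
  [0,4] S/PP   <
    [0,2] N   <
      [0,1] "quickly" : N\PP
      [1,2] "the" : N\(N\PP)
    [2,4] (S/PP)\N   >
      [2,3] "liked" : ((S/PP)\N)/N
      [3,4] "saw" : N
  [4,7] PP   >
    [4,5] "some" : PP/(S\NP)
    [5,7] S\NP   <
      [5,6] "every" : NP
      [6,7] "found" : (S\NP)\NP

YES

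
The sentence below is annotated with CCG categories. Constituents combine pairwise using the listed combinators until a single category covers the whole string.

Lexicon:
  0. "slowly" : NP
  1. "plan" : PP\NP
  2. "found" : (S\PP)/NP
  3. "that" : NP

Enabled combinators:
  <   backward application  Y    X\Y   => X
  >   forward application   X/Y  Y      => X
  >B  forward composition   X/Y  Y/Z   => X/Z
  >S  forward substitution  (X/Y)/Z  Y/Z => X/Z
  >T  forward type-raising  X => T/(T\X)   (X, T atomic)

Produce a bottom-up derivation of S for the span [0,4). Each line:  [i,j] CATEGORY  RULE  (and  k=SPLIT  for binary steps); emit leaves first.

[0,4] S   <
  [0,2] PP   >
    [0,1] PP/(PP\NP)   >T
      [0,1] "slowly" : NP
    [1,2] "plan" : PP\NP
  [2,4] S\PP   >
    [2,3] "found" : (S\PP)/NP
    [3,4] "that" : NP

[0,1] NP  lex  "slowly"
[0,1] PP/(PP\NP)  >T
[1,2] PP\NP  lex  "plan"
[0,2] PP  >  k=1
[2,3] (S\PP)/NP  lex  "found"
[3,4] NP  lex  "that"
[2,4] S\PP  >  k=3
[0,4] S  <  k=2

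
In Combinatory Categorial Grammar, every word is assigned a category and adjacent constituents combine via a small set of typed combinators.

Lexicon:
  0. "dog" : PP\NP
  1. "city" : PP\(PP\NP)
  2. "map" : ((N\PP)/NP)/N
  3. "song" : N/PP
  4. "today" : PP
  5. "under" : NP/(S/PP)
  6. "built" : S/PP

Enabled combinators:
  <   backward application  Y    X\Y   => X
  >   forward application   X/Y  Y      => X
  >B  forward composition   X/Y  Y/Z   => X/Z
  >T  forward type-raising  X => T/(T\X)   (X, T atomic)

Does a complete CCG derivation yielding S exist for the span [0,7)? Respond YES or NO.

PP\NP PP\(PP\NP) ((N\PP)/NP)/N N/PP PP NP/(S/PP) S/PP
CKY chart[0,7] = {N, N/(NP\NP), N/(N\N), NP/(NP\N), PP/(PP\N), S/(S\N)}; S ∉ chart

NO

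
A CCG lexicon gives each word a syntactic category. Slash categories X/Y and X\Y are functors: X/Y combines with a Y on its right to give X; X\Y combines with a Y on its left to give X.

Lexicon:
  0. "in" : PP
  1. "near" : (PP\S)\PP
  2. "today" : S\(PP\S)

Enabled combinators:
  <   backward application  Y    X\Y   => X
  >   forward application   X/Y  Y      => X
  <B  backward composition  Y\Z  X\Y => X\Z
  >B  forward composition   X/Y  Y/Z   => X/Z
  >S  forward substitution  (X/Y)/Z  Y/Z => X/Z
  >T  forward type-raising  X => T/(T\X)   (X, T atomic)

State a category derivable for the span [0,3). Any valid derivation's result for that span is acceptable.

S

[0,3] S   <
  [0,1] "in" : PP
  [1,3] S\PP   <B
    [1,2] "near" : (PP\S)\PP
    [2,3] "today" : S\(PP\S)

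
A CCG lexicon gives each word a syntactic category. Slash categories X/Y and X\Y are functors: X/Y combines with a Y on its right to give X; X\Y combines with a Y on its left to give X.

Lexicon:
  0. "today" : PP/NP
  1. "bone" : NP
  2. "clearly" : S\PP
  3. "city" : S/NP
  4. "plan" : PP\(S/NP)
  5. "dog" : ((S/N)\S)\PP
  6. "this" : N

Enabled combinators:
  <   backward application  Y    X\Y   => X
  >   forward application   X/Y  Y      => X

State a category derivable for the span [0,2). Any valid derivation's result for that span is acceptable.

[0,7] S   >
  [0,6] S/N   <
    [0,3] S   <
      [0,2] PP   >
        [0,1] "today" : PP/NP
        [1,2] "bone" : NP
      [2,3] "clearly" : S\PP
    [3,6] (S/N)\S   <
      [3,5] PP   <
        [3,4] "city" : S/NP
        [4,5] "plan" : PP\(S/NP)
      [5,6] "dog" : ((S/N)\S)\PP
  [6,7] "this" : N

PP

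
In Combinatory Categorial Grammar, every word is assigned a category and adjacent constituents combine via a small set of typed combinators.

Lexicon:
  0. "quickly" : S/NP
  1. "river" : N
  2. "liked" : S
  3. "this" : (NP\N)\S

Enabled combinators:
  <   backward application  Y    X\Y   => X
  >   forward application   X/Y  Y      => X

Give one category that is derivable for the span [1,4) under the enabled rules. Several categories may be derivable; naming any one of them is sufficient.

NP

[0,4] S   >
  [0,1] "quickly" : S/NP
  [1,4] NP   <
    [1,2] "river" : N
    [2,4] NP\N   <
      [2,3] "liked" : S
      [3,4] "this" : (NP\N)\S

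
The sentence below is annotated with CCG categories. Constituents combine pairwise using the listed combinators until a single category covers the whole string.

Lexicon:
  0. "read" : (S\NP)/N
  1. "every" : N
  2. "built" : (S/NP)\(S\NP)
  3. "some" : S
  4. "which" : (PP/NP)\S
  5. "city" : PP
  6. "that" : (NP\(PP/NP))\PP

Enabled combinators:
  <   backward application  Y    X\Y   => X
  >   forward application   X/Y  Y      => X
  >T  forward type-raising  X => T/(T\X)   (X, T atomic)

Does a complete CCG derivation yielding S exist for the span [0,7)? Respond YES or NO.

YES

[0,7] S   >
  [0,3] S/NP   <
    [0,2] S\NP   >
      [0,1] "read" : (S\NP)/N
      [1,2] "every" : N
    [2,3] "built" : (S/NP)\(S\NP)
  [3,7] NP   <
    [3,5] PP/NP   <
      [3,4] "some" : S
      [4,5] "which" : (PP/NP)\S
    [5,7] NP\(PP/NP)   <
      [5,6] "city" : PP
      [6,7] "that" : (NP\(PP/NP))\PP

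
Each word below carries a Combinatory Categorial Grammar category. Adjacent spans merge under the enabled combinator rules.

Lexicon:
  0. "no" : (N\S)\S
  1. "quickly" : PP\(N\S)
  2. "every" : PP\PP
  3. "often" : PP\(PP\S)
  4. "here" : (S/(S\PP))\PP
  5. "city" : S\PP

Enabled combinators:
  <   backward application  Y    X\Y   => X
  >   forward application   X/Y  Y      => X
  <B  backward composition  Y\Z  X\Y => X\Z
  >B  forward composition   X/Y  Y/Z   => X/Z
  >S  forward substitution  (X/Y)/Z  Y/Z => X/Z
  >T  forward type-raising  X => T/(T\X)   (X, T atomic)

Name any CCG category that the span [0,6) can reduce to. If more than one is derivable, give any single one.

S

[0,6] S   >
  [0,5] S/(S\PP)   <
    [0,4] PP   <
      [0,3] PP\S   <B
        [0,2] PP\S   <B
          [0,1] "no" : (N\S)\S
          [1,2] "quickly" : PP\(N\S)
        [2,3] "every" : PP\PP
      [3,4] "often" : PP\(PP\S)
    [4,5] "here" : (S/(S\PP))\PP
  [5,6] "city" : S\PP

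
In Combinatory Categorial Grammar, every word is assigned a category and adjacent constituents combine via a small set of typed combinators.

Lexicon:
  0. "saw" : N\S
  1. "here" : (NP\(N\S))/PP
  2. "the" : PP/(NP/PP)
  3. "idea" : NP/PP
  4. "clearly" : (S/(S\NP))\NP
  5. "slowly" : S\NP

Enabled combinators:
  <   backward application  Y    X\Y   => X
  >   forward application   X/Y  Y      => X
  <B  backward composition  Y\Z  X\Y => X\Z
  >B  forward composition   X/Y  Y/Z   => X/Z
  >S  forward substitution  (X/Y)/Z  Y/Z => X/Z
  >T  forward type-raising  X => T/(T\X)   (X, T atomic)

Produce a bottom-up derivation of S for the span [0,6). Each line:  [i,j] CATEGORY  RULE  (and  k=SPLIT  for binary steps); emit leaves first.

[0,6] S   >
  [0,5] S/(S\NP)   <
    [0,4] NP   <
      [0,1] "saw" : N\S
      [1,4] NP\(N\S)   >
        [1,2] "here" : (NP\(N\S))/PP
        [2,4] PP   >
          [2,3] "the" : PP/(NP/PP)
          [3,4] "idea" : NP/PP
    [4,5] "clearly" : (S/(S\NP))\NP
  [5,6] "slowly" : S\NP

[0,1] N\S  lex  "saw"
[1,2] (NP\(N\S))/PP  lex  "here"
[2,3] PP/(NP/PP)  lex  "the"
[3,4] NP/PP  lex  "idea"
[2,4] PP  >  k=3
[1,4] NP\(N\S)  >  k=2
[0,4] NP  <  k=1
[4,5] (S/(S\NP))\NP  lex  "clearly"
[0,5] S/(S\NP)  <  k=4
[5,6] S\NP  lex  "slowly"
[0,6] S  >  k=5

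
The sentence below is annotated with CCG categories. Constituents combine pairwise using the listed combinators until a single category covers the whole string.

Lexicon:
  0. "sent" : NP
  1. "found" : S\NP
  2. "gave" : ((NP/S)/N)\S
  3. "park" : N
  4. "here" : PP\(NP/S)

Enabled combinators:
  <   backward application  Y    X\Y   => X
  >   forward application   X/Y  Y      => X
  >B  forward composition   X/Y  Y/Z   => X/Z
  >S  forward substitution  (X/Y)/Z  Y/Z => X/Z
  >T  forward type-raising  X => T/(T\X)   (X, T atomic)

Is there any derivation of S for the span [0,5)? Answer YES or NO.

NP S\NP ((NP/S)/N)\S N PP\(NP/S)
CKY chart[0,5] = {N/(N\PP), NP/(NP\PP), PP, PP/(PP\PP), S/(S\PP)}; S ∉ chart

NO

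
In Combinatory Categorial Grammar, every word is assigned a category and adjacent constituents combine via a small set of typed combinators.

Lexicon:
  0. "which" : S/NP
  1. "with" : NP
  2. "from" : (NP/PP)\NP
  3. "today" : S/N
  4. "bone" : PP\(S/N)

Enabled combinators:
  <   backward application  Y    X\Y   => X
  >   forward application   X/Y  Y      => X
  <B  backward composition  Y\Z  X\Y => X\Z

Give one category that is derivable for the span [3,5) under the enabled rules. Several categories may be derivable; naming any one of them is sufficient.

[0,5] S   >
  [0,1] "which" : S/NP
  [1,5] NP   >
    [1,3] NP/PP   <
      [1,2] "with" : NP
      [2,3] "from" : (NP/PP)\NP
    [3,5] PP   <
      [3,4] "today" : S/N
      [4,5] "bone" : PP\(S/N)

PP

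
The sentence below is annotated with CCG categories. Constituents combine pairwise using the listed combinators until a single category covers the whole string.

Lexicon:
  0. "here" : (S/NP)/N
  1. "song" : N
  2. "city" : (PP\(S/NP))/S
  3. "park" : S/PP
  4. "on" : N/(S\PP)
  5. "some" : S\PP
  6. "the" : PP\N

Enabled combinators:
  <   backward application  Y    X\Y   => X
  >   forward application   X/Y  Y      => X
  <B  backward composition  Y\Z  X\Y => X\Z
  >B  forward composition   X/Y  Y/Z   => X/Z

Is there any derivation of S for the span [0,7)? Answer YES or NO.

NO

(S/NP)/N N (PP\(S/NP))/S S/PP N/(S\PP) S\PP PP\N
CKY chart[0,7] = {PP}; S ∉ chart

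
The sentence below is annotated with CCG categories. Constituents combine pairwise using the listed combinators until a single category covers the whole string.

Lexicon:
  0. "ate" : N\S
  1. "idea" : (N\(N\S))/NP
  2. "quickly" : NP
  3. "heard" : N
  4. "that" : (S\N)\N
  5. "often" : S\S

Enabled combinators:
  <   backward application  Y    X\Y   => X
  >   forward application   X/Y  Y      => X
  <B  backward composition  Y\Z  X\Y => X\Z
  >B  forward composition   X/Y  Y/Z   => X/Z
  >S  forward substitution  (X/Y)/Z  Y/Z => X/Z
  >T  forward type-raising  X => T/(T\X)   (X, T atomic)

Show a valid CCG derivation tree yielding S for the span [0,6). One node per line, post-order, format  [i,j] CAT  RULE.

[0,1] N\S  lex  "ate"
[1,2] (N\(N\S))/NP  lex  "idea"
[2,3] NP  lex  "quickly"
[1,3] N\(N\S)  >  k=2
[0,3] N  <  k=1
[3,4] N  lex  "heard"
[4,5] (S\N)\N  lex  "that"
[3,5] S\N  <  k=4
[5,6] S\S  lex  "often"
[3,6] S\N  <B  k=5
[0,6] S  <  k=3

[0,6] S   <
  [0,3] N   <
    [0,1] "ate" : N\S
    [1,3] N\(N\S)   >
      [1,2] "idea" : (N\(N\S))/NP
      [2,3] "quickly" : NP
  [3,6] S\N   <B
    [3,5] S\N   <
      [3,4] "heard" : N
      [4,5] "that" : (S\N)\N
    [5,6] "often" : S\S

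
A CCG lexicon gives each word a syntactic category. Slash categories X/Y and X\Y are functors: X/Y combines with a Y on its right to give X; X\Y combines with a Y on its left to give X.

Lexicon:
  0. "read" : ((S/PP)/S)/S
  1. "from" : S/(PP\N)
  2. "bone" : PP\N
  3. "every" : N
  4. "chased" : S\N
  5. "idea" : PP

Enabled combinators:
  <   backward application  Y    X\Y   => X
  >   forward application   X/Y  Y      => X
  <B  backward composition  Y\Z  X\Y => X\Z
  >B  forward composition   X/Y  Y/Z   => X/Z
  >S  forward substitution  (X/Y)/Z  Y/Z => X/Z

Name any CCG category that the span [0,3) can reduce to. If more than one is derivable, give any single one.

[0,6] S   >
  [0,5] S/PP   >
    [0,3] (S/PP)/S   >
      [0,1] "read" : ((S/PP)/S)/S
      [1,3] S   >
        [1,2] "from" : S/(PP\N)
        [2,3] "bone" : PP\N
    [3,5] S   <
      [3,4] "every" : N
      [4,5] "chased" : S\N
  [5,6] "idea" : PP

(S/PP)/S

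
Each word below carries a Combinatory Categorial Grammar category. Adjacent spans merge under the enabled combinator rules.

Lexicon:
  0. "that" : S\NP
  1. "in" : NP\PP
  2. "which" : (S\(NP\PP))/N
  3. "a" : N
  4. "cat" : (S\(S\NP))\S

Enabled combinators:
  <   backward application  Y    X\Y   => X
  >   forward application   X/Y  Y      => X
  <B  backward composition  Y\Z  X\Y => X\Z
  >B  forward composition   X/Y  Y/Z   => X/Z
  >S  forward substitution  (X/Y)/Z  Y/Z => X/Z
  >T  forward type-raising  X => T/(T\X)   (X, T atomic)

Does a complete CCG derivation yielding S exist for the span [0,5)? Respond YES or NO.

[0,5] S   <
  [0,1] "that" : S\NP
  [1,5] S\(S\NP)   <
    [1,4] S   <
      [1,2] "in" : NP\PP
      [2,4] S\(NP\PP)   >
        [2,3] "which" : (S\(NP\PP))/N
        [3,4] "a" : N
    [4,5] "cat" : (S\(S\NP))\S

YES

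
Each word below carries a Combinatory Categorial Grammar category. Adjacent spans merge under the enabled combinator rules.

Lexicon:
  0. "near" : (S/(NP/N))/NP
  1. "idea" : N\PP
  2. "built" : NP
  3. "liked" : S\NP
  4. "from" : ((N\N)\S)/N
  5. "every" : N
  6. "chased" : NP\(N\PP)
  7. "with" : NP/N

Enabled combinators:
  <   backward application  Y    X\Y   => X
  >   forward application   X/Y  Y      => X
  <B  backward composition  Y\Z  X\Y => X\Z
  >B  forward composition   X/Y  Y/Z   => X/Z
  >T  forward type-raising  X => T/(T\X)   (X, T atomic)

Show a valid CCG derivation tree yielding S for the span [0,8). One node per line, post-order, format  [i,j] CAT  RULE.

[0,1] (S/(NP/N))/NP  lex  "near"
[1,2] N\PP  lex  "idea"
[2,3] NP  lex  "built"
[3,4] S\NP  lex  "liked"
[2,4] S  <  k=3
[4,5] ((N\N)\S)/N  lex  "from"
[5,6] N  lex  "every"
[4,6] (N\N)\S  >  k=5
[2,6] N\N  <  k=4
[1,6] N\PP  <B  k=2
[6,7] NP\(N\PP)  lex  "chased"
[1,7] NP  <  k=6
[0,7] S/(NP/N)  >  k=1
[7,8] NP/N  lex  "with"
[0,8] S  >  k=7

[0,8] S   >
  [0,7] S/(NP/N)   >
    [0,1] "near" : (S/(NP/N))/NP
    [1,7] NP   <
      [1,6] N\PP   <B
        [1,2] "idea" : N\PP
        [2,6] N\N   <
          [2,4] S   <
            [2,3] "built" : NP
            [3,4] "liked" : S\NP
          [4,6] (N\N)\S   >
            [4,5] "from" : ((N\N)\S)/N
            [5,6] "every" : N
      [6,7] "chased" : NP\(N\PP)
  [7,8] "with" : NP/N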